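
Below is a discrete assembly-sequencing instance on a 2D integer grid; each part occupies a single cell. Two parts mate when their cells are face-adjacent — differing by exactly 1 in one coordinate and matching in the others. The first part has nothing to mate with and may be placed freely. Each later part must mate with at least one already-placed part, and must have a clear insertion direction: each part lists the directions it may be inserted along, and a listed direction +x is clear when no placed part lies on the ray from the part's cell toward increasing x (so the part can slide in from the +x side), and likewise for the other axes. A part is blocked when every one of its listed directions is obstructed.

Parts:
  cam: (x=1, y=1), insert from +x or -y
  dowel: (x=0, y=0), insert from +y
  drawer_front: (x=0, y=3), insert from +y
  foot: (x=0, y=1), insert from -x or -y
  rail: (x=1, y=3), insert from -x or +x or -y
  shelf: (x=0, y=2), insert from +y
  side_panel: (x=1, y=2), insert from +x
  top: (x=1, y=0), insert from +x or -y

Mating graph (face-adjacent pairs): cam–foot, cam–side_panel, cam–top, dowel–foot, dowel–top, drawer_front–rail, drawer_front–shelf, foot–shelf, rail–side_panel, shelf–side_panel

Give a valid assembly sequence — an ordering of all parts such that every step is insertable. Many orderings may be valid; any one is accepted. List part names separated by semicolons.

1. dowel@(0, 0) [+y clear] — {dowel}
2. top@(1, 0) [+x clear] — {dowel, top}
3. cam@(1, 1) [+x clear] — {cam, dowel, top}
4. foot@(0, 1) [-x clear] — {cam, dowel, foot, top}
5. shelf@(0, 2) [+y clear] — {cam, dowel, foot, shelf, top}
6. drawer_front@(0, 3) [+y clear] — {cam, dowel, drawer_front, foot, shelf, top}
7. side_panel@(1, 2) [+x clear] — {cam, dowel, drawer_front, foot, shelf, side_panel, top}
8. rail@(1, 3) [+x clear] — {cam, dowel, drawer_front, foot, rail, shelf, side_panel, top}

dowel; top; cam; foot; shelf; drawer_front; side_panel; rail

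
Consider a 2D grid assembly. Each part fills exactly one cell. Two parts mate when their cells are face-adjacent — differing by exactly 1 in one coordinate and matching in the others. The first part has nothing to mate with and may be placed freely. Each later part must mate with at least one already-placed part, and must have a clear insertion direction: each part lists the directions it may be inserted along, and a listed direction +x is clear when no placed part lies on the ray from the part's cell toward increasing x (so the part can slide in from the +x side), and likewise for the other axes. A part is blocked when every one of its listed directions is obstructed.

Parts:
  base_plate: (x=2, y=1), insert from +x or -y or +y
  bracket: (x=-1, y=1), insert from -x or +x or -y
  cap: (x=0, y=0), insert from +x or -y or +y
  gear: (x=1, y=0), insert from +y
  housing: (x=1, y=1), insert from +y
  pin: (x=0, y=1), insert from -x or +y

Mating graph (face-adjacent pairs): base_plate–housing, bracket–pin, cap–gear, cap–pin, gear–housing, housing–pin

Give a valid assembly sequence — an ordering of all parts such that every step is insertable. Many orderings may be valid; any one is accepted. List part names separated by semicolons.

pin; cap; gear; housing; base_plate; bracket

1. pin@(0, 1) [-x clear] — {pin}
2. cap@(0, 0) [+x clear] — {cap, pin}
3. gear@(1, 0) [+y clear] — {cap, gear, pin}
4. housing@(1, 1) [+y clear] — {cap, gear, housing, pin}
5. base_plate@(2, 1) [+x clear] — {base_plate, cap, gear, housing, pin}
6. bracket@(-1, 1) [-x clear] — {base_plate, bracket, cap, gear, housing, pin}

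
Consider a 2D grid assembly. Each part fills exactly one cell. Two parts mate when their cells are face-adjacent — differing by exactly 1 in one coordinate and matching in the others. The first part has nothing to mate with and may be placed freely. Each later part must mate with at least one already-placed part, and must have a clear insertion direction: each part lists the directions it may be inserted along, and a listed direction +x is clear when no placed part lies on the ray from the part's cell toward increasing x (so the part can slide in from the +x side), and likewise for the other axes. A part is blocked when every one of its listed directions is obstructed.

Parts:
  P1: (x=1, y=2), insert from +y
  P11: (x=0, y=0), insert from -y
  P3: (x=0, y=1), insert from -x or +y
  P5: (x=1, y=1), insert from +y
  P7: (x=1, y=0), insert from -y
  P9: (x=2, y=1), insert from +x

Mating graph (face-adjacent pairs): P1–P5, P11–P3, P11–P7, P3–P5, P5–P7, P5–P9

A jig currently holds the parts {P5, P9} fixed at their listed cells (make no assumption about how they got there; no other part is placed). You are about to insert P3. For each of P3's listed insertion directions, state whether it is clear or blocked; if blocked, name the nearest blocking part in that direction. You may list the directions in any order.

-x: ray from P3(0, 1) has no placed part ⇒ clear
+y: ray from P3(0, 1) has no placed part ⇒ clear

+y: clear; -x: clear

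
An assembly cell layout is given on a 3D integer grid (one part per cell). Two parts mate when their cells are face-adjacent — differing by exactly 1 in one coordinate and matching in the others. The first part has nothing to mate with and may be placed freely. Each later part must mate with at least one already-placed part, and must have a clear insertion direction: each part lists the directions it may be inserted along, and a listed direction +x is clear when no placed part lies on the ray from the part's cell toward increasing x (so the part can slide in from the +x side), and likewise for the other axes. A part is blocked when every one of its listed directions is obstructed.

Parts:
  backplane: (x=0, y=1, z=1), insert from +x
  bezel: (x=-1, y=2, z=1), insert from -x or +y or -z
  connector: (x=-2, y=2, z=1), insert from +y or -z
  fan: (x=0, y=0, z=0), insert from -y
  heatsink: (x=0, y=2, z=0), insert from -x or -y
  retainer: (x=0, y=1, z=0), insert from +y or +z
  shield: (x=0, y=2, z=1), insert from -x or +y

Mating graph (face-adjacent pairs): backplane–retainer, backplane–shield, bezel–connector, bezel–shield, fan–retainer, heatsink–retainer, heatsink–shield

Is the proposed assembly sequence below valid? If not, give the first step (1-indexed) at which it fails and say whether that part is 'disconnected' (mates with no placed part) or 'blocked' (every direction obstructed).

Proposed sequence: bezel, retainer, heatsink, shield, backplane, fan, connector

Invalid at step 2 (disconnected)

1. bezel@(-1, 2, 1) [-x clear] — {bezel}
2. retainer@(0, 1, 0) — no placed neighbour ⇒ disconnected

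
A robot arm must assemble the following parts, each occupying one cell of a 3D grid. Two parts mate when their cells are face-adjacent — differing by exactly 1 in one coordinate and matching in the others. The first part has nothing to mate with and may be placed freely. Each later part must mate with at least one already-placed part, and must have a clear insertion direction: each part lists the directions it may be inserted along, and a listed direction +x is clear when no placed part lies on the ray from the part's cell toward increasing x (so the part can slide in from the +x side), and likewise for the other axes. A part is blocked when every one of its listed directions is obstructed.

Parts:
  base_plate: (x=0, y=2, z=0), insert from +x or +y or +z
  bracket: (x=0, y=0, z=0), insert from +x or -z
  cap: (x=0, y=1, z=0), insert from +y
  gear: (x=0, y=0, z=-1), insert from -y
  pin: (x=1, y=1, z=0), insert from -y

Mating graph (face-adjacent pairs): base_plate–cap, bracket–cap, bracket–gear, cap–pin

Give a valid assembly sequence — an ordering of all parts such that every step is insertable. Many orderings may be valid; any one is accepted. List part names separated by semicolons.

1. gear@(0, 0, -1) [-y clear] — {gear}
2. bracket@(0, 0, 0) [+x clear] — {bracket, gear}
3. cap@(0, 1, 0) [+y clear] — {bracket, cap, gear}
4. base_plate@(0, 2, 0) [+x clear] — {base_plate, bracket, cap, gear}
5. pin@(1, 1, 0) [-y clear] — {base_plate, bracket, cap, gear, pin}

gear; bracket; cap; base_plate; pin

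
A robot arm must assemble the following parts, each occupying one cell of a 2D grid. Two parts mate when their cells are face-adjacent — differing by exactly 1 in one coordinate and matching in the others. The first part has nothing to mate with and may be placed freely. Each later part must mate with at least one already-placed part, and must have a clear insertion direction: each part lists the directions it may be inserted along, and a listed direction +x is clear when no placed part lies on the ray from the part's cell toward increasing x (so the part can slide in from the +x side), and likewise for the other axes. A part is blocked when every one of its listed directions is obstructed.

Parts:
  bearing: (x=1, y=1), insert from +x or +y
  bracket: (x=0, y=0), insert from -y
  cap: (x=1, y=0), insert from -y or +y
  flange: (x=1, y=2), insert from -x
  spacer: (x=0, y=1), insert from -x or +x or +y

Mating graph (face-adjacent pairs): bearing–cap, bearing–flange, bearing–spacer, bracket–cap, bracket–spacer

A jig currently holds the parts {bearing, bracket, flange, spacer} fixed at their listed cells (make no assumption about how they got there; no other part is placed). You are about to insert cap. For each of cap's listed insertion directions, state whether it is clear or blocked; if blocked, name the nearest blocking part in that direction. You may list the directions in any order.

-y: ray from cap(1, 0) has no placed part ⇒ clear
+y: nearest on ray is bearing@(1, 1) ⇒ blocked

+y: blocked by bearing; -y: clear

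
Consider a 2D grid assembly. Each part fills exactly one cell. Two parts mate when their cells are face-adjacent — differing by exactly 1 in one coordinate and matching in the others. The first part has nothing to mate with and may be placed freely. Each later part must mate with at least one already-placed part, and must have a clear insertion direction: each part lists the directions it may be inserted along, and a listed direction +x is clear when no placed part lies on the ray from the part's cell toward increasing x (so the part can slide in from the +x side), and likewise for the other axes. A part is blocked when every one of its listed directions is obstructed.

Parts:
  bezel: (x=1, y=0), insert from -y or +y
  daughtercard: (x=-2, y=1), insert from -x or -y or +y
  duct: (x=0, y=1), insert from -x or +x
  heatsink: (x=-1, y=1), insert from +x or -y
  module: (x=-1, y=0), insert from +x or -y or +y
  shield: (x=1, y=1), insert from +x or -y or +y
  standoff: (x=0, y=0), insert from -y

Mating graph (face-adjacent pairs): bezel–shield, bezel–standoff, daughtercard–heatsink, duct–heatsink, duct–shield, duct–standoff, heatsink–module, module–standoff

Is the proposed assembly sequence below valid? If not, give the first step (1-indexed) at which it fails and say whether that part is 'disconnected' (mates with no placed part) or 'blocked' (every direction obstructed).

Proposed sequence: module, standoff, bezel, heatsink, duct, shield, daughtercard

1. module@(-1, 0) [+x clear] — {module}
2. standoff@(0, 0) [-y clear] — {module, standoff}
3. bezel@(1, 0) [-y clear] — {bezel, module, standoff}
4. heatsink@(-1, 1) [+x clear] — {bezel, heatsink, module, standoff}
5. duct@(0, 1) [+x clear] — {bezel, duct, heatsink, module, standoff}
6. shield@(1, 1) [+x clear] — {bezel, duct, heatsink, module, shield, standoff}
7. daughtercard@(-2, 1) [-x clear] — {bezel, daughtercard, duct, heatsink, module, shield, standoff}

Valid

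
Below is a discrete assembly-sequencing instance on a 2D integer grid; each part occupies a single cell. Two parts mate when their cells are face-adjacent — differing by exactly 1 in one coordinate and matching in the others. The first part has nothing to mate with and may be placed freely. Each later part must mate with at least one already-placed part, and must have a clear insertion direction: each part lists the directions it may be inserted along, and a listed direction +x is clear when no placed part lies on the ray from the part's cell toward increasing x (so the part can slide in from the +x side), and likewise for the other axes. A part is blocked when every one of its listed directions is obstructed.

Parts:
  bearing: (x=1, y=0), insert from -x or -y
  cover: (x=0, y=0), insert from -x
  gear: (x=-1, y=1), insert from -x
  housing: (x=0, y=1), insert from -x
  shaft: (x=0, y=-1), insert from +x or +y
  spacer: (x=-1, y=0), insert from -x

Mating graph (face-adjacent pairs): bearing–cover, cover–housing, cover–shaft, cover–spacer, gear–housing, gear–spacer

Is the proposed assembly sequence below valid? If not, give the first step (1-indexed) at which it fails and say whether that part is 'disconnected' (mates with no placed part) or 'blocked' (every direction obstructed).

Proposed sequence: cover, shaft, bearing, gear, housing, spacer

1. cover@(0, 0) [-x clear] — {cover}
2. shaft@(0, -1) [+x clear] — {cover, shaft}
3. bearing@(1, 0) [-y clear] — {bearing, cover, shaft}
4. gear@(-1, 1) — no placed neighbour ⇒ disconnected

Invalid at step 4 (disconnected)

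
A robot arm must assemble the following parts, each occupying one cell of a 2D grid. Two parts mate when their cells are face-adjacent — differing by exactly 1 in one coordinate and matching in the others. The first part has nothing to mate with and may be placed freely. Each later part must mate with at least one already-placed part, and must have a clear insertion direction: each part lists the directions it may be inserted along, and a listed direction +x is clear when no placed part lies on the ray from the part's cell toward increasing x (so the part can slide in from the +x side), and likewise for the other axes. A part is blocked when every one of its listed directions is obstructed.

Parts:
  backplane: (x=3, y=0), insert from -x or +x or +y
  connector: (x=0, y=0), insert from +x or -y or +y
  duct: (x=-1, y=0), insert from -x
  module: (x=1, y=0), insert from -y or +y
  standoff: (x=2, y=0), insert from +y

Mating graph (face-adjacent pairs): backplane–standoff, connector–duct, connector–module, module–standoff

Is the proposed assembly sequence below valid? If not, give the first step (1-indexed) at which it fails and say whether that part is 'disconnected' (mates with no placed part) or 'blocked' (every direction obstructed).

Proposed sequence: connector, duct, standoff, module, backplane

1. connector@(0, 0) [+x clear] — {connector}
2. duct@(-1, 0) [-x clear] — {connector, duct}
3. standoff@(2, 0) — no placed neighbour ⇒ disconnected

Invalid at step 3 (disconnected)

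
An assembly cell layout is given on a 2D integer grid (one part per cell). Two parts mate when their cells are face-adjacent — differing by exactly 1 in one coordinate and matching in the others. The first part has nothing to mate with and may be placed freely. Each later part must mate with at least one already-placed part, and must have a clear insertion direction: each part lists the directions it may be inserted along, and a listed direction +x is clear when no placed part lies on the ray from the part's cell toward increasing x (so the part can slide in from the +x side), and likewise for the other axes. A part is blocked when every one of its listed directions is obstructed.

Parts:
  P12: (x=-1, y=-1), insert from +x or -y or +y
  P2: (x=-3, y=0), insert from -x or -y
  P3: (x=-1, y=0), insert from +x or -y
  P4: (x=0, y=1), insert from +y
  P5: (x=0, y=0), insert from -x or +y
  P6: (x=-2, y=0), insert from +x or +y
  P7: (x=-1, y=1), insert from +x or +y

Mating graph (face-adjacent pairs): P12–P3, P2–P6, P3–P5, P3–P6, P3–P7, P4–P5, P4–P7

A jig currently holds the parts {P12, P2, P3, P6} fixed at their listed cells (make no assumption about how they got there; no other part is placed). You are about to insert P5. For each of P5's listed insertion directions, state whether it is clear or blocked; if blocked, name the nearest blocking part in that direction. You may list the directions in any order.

-x: nearest on ray is P3@(-1, 0) ⇒ blocked
+y: ray from P5(0, 0) has no placed part ⇒ clear

+y: clear; -x: blocked by P3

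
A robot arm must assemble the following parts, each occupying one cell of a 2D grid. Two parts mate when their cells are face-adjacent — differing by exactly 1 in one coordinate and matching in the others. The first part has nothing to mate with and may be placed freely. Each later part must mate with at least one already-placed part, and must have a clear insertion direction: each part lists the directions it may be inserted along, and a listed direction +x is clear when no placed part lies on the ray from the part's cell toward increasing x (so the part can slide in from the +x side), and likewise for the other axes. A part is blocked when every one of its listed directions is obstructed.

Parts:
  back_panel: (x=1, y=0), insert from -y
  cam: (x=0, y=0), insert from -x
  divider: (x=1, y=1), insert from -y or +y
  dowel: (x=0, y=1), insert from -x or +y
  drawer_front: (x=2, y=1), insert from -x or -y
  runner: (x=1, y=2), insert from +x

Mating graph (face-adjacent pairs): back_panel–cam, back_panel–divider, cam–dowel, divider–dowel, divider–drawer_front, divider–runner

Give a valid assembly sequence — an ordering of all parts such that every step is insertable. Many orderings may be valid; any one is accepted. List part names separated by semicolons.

1. back_panel@(1, 0) [-y clear] — {back_panel}
2. divider@(1, 1) [+y clear] — {back_panel, divider}
3. drawer_front@(2, 1) [-y clear] — {back_panel, divider, drawer_front}
4. cam@(0, 0) [-x clear] — {back_panel, cam, divider, drawer_front}
5. dowel@(0, 1) [-x clear] — {back_panel, cam, divider, dowel, drawer_front}
6. runner@(1, 2) [+x clear] — {back_panel, cam, divider, dowel, drawer_front, runner}

back_panel; divider; drawer_front; cam; dowel; runner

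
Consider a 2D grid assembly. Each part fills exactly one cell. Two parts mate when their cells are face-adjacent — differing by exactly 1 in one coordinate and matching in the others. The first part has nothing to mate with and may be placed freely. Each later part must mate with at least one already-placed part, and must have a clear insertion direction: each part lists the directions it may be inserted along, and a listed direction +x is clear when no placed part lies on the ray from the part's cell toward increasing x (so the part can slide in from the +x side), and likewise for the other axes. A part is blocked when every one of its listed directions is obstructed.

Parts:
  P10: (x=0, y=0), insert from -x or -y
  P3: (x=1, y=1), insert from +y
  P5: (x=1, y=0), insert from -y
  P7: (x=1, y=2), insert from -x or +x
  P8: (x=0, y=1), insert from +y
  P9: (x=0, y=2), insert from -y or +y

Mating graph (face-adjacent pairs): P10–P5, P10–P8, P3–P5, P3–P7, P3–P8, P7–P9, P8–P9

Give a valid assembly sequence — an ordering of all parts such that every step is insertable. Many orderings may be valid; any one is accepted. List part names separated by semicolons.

P3; P7; P8; P9; P10; P5

1. P3@(1, 1) [+y clear] — {P3}
2. P7@(1, 2) [-x clear] — {P3, P7}
3. P8@(0, 1) [+y clear] — {P3, P7, P8}
4. P9@(0, 2) [+y clear] — {P3, P7, P8, P9}
5. P10@(0, 0) [-x clear] — {P10, P3, P7, P8, P9}
6. P5@(1, 0) [-y clear] — {P10, P3, P5, P7, P8, P9}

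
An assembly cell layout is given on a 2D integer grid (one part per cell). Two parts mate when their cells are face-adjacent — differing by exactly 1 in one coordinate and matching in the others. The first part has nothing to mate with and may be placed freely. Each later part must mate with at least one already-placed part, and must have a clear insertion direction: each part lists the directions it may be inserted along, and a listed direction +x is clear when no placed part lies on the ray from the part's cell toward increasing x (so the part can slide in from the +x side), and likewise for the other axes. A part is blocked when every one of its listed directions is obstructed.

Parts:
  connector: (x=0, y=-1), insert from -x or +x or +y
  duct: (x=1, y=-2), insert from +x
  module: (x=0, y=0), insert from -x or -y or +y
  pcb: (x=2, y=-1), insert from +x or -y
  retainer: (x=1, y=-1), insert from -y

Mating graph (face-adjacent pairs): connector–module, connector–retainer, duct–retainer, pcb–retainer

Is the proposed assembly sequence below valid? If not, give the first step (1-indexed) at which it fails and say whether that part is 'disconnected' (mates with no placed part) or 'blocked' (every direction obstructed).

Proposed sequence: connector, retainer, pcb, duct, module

Valid

1. connector@(0, -1) [-x clear] — {connector}
2. retainer@(1, -1) [-y clear] — {connector, retainer}
3. pcb@(2, -1) [+x clear] — {connector, pcb, retainer}
4. duct@(1, -2) [+x clear] — {connector, duct, pcb, retainer}
5. module@(0, 0) [-x clear] — {connector, duct, module, pcb, retainer}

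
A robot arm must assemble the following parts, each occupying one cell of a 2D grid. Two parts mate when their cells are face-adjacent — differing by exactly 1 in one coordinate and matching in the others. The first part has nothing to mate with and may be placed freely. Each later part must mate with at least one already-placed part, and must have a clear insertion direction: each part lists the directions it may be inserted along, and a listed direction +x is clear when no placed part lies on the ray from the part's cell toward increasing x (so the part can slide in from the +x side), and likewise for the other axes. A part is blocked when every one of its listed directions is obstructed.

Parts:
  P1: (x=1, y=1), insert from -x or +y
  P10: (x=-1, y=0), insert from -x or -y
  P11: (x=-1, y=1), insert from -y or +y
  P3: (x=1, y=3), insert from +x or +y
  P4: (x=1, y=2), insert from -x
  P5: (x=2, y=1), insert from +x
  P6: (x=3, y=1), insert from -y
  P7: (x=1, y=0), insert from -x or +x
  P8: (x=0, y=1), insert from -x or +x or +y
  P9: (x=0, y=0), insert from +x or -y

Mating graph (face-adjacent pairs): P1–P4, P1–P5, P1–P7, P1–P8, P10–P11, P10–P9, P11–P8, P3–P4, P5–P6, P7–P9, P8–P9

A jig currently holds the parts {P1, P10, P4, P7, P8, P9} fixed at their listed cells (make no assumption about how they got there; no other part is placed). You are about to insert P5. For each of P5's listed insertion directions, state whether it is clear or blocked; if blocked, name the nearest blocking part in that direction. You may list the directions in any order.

+x: ray from P5(2, 1) has no placed part ⇒ clear

+x: clear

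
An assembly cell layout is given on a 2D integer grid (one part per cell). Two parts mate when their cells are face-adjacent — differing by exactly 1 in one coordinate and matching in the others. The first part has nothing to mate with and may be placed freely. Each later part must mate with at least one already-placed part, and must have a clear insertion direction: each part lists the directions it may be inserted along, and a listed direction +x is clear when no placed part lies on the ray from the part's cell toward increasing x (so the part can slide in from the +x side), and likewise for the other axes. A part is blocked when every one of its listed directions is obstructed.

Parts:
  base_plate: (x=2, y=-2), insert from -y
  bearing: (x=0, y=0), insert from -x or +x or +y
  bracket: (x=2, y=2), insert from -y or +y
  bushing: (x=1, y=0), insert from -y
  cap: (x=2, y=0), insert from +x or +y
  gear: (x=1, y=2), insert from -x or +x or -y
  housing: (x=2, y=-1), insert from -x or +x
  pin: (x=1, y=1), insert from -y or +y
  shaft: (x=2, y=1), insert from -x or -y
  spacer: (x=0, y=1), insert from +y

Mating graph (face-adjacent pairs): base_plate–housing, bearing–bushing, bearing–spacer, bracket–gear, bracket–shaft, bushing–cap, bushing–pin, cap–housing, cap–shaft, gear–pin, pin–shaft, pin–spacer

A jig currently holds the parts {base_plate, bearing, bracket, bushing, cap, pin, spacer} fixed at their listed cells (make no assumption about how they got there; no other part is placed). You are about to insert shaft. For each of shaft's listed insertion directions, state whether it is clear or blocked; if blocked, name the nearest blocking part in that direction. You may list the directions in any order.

-x: nearest on ray is pin@(1, 1) ⇒ blocked
-y: nearest on ray is cap@(2, 0) ⇒ blocked

-x: blocked by pin; -y: blocked by cap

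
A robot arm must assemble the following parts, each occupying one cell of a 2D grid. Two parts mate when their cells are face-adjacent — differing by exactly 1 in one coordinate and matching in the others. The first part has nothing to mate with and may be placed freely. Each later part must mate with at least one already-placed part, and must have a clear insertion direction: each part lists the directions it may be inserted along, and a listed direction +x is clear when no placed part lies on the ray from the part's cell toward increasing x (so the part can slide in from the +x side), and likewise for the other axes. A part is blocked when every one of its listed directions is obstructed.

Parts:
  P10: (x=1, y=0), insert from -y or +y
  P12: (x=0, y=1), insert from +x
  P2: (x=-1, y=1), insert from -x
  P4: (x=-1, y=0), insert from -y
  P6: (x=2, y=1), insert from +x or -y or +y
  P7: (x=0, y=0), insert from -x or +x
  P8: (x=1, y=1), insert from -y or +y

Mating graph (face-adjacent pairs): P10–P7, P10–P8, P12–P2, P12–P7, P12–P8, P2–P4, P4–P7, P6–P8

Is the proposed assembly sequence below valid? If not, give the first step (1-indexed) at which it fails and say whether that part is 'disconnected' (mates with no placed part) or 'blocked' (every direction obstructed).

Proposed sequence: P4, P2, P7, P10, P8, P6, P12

1. P4@(-1, 0) [-y clear] — {P4}
2. P2@(-1, 1) [-x clear] — {P2, P4}
3. P7@(0, 0) [+x clear] — {P2, P4, P7}
4. P10@(1, 0) [-y clear] — {P10, P2, P4, P7}
5. P8@(1, 1) [+y clear] — {P10, P2, P4, P7, P8}
6. P6@(2, 1) [+x clear] — {P10, P2, P4, P6, P7, P8}
7. P12@(0, 1) — +x all obstructed ⇒ blocked

Invalid at step 7 (blocked)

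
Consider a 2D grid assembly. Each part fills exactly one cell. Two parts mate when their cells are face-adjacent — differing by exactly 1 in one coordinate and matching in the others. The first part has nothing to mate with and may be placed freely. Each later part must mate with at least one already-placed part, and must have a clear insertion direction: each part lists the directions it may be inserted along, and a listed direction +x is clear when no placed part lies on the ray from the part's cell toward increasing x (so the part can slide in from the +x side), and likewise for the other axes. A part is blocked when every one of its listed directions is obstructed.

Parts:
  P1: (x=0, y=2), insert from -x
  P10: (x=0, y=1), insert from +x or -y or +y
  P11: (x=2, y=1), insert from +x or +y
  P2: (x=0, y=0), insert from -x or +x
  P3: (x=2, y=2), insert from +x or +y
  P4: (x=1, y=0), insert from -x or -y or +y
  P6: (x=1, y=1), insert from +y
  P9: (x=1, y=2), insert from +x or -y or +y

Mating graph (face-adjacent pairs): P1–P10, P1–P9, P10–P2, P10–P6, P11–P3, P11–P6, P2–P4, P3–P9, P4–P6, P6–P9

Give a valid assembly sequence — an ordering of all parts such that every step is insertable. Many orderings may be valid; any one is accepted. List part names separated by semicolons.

1. P11@(2, 1) [+x clear] — {P11}
2. P3@(2, 2) [+x clear] — {P11, P3}
3. P6@(1, 1) [+y clear] — {P11, P3, P6}
4. P4@(1, 0) [-x clear] — {P11, P3, P4, P6}
5. P10@(0, 1) [-y clear] — {P10, P11, P3, P4, P6}
6. P9@(1, 2) [+y clear] — {P10, P11, P3, P4, P6, P9}
7. P1@(0, 2) [-x clear] — {P1, P10, P11, P3, P4, P6, P9}
8. P2@(0, 0) [-x clear] — {P1, P10, P11, P2, P3, P4, P6, P9}

P11; P3; P6; P4; P10; P9; P1; P2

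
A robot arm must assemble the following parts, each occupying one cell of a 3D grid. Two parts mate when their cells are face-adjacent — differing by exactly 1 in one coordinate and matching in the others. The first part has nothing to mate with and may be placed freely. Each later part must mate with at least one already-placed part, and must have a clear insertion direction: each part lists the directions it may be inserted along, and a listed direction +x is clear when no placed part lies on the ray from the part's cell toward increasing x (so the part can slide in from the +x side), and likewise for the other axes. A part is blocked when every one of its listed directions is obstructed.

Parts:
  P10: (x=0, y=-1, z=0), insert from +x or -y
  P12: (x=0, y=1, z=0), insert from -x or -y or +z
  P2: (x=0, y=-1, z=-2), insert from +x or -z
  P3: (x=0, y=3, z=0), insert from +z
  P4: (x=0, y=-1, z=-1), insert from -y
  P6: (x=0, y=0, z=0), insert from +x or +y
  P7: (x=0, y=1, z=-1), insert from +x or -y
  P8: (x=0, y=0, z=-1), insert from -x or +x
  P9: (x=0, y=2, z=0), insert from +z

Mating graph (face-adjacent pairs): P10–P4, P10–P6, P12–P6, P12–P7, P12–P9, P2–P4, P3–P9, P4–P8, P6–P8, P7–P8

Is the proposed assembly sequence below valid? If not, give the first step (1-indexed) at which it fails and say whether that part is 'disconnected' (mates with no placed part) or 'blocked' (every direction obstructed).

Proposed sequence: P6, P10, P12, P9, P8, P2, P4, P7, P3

Invalid at step 6 (disconnected)

1. P6@(0, 0, 0) [+x clear] — {P6}
2. P10@(0, -1, 0) [+x clear] — {P10, P6}
3. P12@(0, 1, 0) [-x clear] — {P10, P12, P6}
4. P9@(0, 2, 0) [+z clear] — {P10, P12, P6, P9}
5. P8@(0, 0, -1) [-x clear] — {P10, P12, P6, P8, P9}
6. P2@(0, -1, -2) — no placed neighbour ⇒ disconnected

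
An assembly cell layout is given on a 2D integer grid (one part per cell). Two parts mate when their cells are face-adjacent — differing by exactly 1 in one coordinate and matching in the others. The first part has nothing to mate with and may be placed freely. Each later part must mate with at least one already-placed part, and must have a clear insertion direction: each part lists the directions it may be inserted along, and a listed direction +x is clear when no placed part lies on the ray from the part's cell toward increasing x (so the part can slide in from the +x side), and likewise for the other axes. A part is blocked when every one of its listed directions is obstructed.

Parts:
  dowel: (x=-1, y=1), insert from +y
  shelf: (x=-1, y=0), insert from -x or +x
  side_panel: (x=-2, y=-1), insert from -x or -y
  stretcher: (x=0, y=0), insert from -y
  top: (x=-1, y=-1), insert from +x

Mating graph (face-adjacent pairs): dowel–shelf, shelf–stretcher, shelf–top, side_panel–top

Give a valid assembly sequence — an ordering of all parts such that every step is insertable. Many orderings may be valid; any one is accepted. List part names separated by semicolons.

1. side_panel@(-2, -1) [-x clear] — {side_panel}
2. top@(-1, -1) [+x clear] — {side_panel, top}
3. shelf@(-1, 0) [-x clear] — {shelf, side_panel, top}
4. stretcher@(0, 0) [-y clear] — {shelf, side_panel, stretcher, top}
5. dowel@(-1, 1) [+y clear] — {dowel, shelf, side_panel, stretcher, top}

side_panel; top; shelf; stretcher; dowel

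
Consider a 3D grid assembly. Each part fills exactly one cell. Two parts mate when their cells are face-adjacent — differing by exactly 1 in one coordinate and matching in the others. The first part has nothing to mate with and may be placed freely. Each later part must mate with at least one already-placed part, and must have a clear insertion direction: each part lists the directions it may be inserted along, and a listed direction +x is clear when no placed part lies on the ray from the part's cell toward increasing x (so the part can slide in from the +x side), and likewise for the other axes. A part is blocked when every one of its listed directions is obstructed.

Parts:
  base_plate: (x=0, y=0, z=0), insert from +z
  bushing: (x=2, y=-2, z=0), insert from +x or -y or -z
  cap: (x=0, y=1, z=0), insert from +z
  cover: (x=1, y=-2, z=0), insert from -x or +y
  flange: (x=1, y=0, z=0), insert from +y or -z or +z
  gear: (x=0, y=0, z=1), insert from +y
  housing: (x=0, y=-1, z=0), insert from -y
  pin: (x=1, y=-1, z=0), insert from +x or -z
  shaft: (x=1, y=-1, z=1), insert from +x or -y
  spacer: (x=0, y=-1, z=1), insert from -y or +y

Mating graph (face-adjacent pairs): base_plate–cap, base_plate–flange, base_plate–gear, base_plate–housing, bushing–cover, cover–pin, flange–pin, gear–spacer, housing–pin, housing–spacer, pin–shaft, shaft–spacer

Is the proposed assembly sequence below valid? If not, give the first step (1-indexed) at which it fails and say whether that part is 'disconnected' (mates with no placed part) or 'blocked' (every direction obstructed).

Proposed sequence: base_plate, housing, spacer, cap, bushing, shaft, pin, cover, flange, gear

Invalid at step 5 (disconnected)

1. base_plate@(0, 0, 0) [+z clear] — {base_plate}
2. housing@(0, -1, 0) [-y clear] — {base_plate, housing}
3. spacer@(0, -1, 1) [-y clear] — {base_plate, housing, spacer}
4. cap@(0, 1, 0) [+z clear] — {base_plate, cap, housing, spacer}
5. bushing@(2, -2, 0) — no placed neighbour ⇒ disconnected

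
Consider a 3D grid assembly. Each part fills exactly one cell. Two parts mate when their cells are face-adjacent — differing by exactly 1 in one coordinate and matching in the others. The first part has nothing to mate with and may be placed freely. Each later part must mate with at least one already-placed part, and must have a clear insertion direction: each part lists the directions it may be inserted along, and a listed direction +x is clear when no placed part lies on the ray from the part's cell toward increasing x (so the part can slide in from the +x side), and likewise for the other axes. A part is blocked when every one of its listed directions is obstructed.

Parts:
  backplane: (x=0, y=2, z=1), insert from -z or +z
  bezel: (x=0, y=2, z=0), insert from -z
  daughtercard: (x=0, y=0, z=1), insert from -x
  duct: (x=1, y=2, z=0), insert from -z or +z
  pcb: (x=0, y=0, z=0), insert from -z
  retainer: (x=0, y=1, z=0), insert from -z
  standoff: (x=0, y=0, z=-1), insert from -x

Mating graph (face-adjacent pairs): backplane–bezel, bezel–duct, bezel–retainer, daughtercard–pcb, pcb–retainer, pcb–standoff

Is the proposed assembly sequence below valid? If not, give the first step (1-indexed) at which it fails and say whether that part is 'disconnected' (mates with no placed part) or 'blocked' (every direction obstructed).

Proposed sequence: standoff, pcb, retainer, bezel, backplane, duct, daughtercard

Invalid at step 2 (blocked)

1. standoff@(0, 0, -1) [-x clear] — {standoff}
2. pcb@(0, 0, 0) — -z all obstructed ⇒ blocked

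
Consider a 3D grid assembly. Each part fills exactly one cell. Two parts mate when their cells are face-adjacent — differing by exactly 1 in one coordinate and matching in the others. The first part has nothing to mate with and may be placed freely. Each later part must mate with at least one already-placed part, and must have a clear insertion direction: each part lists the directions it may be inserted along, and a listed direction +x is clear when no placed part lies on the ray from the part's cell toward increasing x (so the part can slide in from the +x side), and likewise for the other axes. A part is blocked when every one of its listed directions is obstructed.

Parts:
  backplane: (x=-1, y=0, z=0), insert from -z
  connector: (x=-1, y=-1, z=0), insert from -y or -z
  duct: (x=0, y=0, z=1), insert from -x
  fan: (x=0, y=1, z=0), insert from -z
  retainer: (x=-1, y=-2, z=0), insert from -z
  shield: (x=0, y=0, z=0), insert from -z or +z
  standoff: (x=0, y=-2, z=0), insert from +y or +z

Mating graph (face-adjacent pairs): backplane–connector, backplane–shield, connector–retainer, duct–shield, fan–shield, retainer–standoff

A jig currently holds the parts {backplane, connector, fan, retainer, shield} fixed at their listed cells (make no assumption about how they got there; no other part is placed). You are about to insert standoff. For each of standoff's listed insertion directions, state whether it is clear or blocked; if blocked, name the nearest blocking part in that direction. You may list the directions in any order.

+y: nearest on ray is shield@(0, 0, 0) ⇒ blocked
+z: ray from standoff(0, -2, 0) has no placed part ⇒ clear

+y: blocked by shield; +z: clear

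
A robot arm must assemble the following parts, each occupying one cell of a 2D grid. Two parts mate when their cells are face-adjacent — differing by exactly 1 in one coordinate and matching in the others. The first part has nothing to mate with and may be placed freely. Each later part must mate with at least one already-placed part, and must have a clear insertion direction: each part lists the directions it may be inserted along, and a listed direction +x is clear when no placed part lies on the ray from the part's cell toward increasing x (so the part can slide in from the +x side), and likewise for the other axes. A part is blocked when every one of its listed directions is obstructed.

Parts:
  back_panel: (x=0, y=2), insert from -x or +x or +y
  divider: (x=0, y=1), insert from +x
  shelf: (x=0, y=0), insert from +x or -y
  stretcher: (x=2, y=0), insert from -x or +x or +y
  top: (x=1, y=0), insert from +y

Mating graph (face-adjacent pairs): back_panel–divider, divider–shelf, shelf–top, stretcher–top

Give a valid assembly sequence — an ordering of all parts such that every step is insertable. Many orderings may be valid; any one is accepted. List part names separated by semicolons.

1. top@(1, 0) [+y clear] — {top}
2. shelf@(0, 0) [-y clear] — {shelf, top}
3. divider@(0, 1) [+x clear] — {divider, shelf, top}
4. stretcher@(2, 0) [+x clear] — {divider, shelf, stretcher, top}
5. back_panel@(0, 2) [-x clear] — {back_panel, divider, shelf, stretcher, top}

top; shelf; divider; stretcher; back_panel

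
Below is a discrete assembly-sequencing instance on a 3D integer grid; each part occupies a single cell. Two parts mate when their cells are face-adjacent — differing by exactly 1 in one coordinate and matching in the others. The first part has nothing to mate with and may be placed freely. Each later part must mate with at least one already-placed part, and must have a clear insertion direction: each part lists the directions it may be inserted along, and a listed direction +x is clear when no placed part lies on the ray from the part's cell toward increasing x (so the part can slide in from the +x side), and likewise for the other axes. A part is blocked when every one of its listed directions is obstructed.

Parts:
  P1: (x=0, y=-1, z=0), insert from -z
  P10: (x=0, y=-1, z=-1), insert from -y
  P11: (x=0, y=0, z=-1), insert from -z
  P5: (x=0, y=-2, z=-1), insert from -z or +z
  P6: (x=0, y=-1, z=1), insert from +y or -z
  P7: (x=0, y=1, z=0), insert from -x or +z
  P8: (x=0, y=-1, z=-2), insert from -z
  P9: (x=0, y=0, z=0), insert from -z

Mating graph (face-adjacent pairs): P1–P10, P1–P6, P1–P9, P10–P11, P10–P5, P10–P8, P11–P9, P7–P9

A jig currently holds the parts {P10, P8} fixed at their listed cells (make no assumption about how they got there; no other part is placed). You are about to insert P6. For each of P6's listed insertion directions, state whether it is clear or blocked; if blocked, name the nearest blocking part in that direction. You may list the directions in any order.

+y: ray from P6(0, -1, 1) has no placed part ⇒ clear
-z: nearest on ray is P10@(0, -1, -1) ⇒ blocked

+y: clear; -z: blocked by P10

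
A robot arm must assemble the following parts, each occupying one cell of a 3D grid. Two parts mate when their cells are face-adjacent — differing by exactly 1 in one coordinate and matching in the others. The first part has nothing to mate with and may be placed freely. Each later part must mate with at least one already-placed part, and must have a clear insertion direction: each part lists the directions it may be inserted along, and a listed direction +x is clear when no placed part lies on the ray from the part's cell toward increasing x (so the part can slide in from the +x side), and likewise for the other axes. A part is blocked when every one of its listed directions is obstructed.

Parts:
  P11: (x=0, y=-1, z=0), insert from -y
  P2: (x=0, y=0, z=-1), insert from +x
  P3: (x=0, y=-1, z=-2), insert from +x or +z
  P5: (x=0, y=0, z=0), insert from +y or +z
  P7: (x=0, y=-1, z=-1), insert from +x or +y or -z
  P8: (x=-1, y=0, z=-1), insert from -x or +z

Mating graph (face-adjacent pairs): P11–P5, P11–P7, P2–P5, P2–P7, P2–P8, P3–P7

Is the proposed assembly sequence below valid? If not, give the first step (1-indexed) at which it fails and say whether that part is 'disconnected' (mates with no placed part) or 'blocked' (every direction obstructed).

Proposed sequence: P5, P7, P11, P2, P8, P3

Invalid at step 2 (disconnected)

1. P5@(0, 0, 0) [+y clear] — {P5}
2. P7@(0, -1, -1) — no placed neighbour ⇒ disconnected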